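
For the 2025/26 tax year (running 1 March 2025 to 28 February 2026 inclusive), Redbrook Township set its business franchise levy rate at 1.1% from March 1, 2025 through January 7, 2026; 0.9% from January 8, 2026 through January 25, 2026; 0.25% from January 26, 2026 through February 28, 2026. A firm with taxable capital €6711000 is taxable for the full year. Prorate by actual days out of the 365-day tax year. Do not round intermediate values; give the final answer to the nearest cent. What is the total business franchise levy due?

€67845.45

March 1, 2025 – January 7, 2026: 313 days at 1.1% → €6711000 × 1.1% × 313/365 = €63304.0356
January 8 – January 25, 2026: 18 days at 0.9% → €6711000 × 0.9% × 18/365 = €2978.5808
January 26 – February 28, 2026: 34 days at 0.25% → €6711000 × 0.25% × 34/365 = €1562.8356
Total = €67845.4521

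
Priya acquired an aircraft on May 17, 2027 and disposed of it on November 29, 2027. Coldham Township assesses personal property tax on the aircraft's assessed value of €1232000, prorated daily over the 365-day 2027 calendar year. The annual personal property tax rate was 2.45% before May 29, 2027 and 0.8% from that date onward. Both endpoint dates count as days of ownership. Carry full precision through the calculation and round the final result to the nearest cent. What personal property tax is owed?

May 17 – May 28, 2027: 12 days at 2.45% → €1232000 × 2.45% × 12/365 = €992.3507
May 29 – November 29, 2027: 185 days at 0.8% → €1232000 × 0.8% × 185/365 = €4995.5068
Total = €5987.8575

€5987.86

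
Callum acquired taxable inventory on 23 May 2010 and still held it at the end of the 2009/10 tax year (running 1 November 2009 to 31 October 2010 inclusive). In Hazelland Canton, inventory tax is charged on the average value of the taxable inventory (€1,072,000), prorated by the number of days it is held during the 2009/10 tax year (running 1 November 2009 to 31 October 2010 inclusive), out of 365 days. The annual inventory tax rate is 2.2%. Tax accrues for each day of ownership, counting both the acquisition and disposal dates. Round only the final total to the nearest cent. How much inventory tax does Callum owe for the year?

€10,467.42

Days held (23 May – 31 October 2010): 162 out of 365
Tax = €1,072,000 × 2.2% × 162/365 = €10,467.4192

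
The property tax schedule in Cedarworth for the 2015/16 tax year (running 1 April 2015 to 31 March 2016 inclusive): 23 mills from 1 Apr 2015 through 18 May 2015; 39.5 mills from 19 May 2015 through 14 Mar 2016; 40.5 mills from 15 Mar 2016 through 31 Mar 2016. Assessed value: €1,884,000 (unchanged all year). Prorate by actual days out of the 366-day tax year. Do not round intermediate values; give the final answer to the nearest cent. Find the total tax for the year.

1 Apr – 18 May 2015: 48 days at 23 mills → €1,884,000 × 2.3% × 48/366 = €5,682.8852
19 May 2015 – 14 Mar 2016: 301 days at 39.5 mills → €1,884,000 × 3.95% × 301/366 = €61,201.6885
15 Mar – 31 Mar 2016: 17 days at 40.5 mills → €1,884,000 × 4.05% × 17/366 = €3,544.0820
Total = €70,428.6557

€70,428.66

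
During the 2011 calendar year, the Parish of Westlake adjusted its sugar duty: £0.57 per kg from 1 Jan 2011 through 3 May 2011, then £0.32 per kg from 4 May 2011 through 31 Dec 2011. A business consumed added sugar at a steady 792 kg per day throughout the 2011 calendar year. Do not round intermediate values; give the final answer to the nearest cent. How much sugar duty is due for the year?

£116,859.60

1 Jan – 3 May 2011: 123 days × 792 kg/day = 97,416 kg at £0.57/kg → £55,527.12
4 May – 31 Dec 2011: 242 days × 792 kg/day = 191,664 kg at £0.32/kg → £61,332.48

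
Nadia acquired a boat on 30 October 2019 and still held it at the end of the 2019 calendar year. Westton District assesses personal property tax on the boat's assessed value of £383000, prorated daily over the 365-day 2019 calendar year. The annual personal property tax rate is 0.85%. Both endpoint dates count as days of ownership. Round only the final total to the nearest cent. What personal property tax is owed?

£561.91

Days held (30 October – 31 December 2019): 63 out of 365
Tax = £383000 × 0.85% × 63/365 = £561.9082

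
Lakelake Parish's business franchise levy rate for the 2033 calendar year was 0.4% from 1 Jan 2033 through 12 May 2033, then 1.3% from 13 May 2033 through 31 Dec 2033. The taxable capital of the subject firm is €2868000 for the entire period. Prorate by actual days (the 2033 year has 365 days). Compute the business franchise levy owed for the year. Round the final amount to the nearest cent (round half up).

€27949.25

1 Jan – 12 May 2033: 132 days at 0.4% → €2868000 × 0.4% × 132/365 = €4148.7781
13 May – 31 Dec 2033: 233 days at 1.3% → €2868000 × 1.3% × 233/365 = €23800.4712
Total = €27949.2493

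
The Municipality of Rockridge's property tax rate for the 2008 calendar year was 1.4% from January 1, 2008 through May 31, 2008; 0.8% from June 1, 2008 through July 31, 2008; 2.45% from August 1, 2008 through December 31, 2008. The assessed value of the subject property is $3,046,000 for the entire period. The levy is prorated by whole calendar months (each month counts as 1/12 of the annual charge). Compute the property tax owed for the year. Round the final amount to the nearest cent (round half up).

January 1 – May 31, 2008: 5 months at 1.4% → $3,046,000 × 1.4% × 5/12 = $17,768.3333
June 1 – July 31, 2008: 2 months at 0.8% → $3,046,000 × 0.8% × 2/12 = $4,061.3333
August 1 – December 31, 2008: 5 months at 2.45% → $3,046,000 × 2.45% × 5/12 = $31,094.5833
Total = $52,924.2500

$52,924.25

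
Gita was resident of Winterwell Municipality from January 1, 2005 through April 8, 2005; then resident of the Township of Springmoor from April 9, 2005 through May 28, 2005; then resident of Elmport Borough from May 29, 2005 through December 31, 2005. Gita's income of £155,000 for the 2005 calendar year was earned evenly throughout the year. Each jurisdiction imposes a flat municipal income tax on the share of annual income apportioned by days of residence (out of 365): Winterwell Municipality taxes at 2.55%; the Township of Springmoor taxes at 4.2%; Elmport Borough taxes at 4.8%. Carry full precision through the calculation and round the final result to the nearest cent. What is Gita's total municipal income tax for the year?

£6,376.23

Winterwell Municipality, January 1 – April 8, 2005: 98 days → £155,000 × 2.55% × 98/365 = £1,061.2192
The Township of Springmoor, April 9 – May 28, 2005: 50 days → £155,000 × 4.2% × 50/365 = £891.7808
Elmport Borough, May 29 – December 31, 2005: 217 days → £155,000 × 4.8% × 217/365 = £4,423.2329
Total = £6,376.2329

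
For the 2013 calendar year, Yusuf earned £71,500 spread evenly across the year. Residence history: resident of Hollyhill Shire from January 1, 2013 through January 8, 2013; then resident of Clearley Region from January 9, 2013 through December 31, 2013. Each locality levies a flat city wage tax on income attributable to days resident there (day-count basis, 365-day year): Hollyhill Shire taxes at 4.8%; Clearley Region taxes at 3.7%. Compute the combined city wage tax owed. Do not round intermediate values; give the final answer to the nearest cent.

Hollyhill Shire, January 1 – January 8, 2013: 8 days → £71,500 × 4.8% × 8/365 = £75.2219
Clearley Region, January 9 – December 31, 2013: 357 days → £71,500 × 3.7% × 357/365 = £2,587.5164
Total = £2,662.7384

£2,662.74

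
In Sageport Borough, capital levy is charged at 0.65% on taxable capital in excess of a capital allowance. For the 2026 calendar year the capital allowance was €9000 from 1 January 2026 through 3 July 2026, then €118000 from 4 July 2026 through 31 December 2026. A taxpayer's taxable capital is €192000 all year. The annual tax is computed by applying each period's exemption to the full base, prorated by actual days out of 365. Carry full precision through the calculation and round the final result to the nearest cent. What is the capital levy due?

1 January – 3 July 2026: 184 days, exemption €9000 → (€192000 − €9000) × 0.65% × 184/365 = €599.6384
4 July – 31 December 2026: 181 days, exemption €118000 → (€192000 − €118000) × 0.65% × 181/365 = €238.5233
Total = €838.1616

€838.16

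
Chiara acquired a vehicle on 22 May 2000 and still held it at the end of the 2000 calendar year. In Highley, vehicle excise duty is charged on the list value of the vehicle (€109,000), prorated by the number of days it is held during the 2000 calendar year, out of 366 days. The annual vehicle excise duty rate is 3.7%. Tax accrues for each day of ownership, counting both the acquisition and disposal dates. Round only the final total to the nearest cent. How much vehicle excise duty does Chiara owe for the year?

€2,468.28

Days held (22 May – 31 December 2000): 224 out of 366
Tax = €109,000 × 3.7% × 224/366 = €2,468.2842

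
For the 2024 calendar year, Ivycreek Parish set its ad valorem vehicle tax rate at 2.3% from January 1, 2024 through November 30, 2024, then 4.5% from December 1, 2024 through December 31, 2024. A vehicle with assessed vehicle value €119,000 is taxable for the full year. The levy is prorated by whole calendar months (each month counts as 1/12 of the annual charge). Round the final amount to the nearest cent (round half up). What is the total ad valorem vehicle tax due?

January 1 – November 30, 2024: 11 months at 2.3% → €119,000 × 2.3% × 11/12 = €2,508.9167
December 1 – December 31, 2024: 1 month at 4.5% → €119,000 × 4.5% × 1/12 = €446.2500
Total = €2,955.1667

€2,955.17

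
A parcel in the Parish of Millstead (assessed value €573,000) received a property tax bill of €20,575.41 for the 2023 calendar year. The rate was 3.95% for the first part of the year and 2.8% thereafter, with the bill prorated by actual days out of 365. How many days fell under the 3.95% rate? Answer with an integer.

251 days

Let d = days at the first rate; then 365 − d days at the second rate.
€573,000 × [3.95%·d + 2.8%·(365−d)] / 365 = €20,575.41
Solving gives d = 251, so the new rate took effect on September 9, 2023.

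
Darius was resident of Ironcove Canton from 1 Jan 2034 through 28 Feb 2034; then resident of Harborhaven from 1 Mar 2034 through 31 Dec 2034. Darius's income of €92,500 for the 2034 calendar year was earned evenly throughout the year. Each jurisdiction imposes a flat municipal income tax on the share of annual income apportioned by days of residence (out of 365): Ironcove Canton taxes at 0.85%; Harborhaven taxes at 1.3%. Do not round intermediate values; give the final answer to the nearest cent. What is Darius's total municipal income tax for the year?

€1,135.22

Ironcove Canton, 1 Jan – 28 Feb 2034: 59 days → €92,500 × 0.85% × 59/365 = €127.0925
Harborhaven, 1 Mar – 31 Dec 2034: 306 days → €92,500 × 1.3% × 306/365 = €1,008.1233
Total = €1,135.2158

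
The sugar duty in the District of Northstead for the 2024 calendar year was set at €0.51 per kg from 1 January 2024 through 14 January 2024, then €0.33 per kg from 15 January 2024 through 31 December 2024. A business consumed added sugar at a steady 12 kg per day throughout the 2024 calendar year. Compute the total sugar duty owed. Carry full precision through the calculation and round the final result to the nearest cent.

€1,479.60

1 January – 14 January 2024: 14 days × 12 kg/day = 168 kg at €0.51/kg → €85.68
15 January – 31 December 2024: 352 days × 12 kg/day = 4,224 kg at €0.33/kg → €1,393.92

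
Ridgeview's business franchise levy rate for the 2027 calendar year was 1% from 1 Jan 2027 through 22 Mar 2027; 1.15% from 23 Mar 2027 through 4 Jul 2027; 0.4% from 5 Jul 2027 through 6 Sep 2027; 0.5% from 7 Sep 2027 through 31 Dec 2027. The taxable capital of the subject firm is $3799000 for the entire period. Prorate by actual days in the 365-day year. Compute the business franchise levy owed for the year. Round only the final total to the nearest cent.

$29580.16

1 Jan – 22 Mar 2027: 81 days at 1% → $3799000 × 1% × 81/365 = $8430.6575
23 Mar – 4 Jul 2027: 104 days at 1.15% → $3799000 × 1.15% × 104/365 = $12448.2301
5 Jul – 6 Sep 2027: 64 days at 0.4% → $3799000 × 0.4% × 64/365 = $2664.5041
7 Sep – 31 Dec 2027: 116 days at 0.5% → $3799000 × 0.5% × 116/365 = $6036.7671
Total = $29580.1589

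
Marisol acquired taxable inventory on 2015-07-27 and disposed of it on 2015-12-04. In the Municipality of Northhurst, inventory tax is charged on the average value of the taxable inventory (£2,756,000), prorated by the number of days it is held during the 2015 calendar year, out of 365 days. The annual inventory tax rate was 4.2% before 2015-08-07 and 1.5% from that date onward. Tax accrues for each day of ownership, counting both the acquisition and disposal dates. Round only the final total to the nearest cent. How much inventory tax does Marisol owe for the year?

£17,079.65

2015-07-27 to 2015-08-06: 11 days at 4.2% → £2,756,000 × 4.2% × 11/365 = £3,488.4164
2015-08-07 to 2015-12-04: 120 days at 1.5% → £2,756,000 × 1.5% × 120/365 = £13,591.2329
Total = £17,079.6493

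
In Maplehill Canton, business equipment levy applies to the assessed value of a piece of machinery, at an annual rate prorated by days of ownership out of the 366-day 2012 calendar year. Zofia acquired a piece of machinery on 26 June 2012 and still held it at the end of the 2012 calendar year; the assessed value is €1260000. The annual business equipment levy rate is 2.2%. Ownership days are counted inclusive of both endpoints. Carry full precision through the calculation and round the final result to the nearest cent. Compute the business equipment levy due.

Days held (26 June – 31 December 2012): 189 out of 366
Tax = €1260000 × 2.2% × 189/366 = €14314.4262

€14314.43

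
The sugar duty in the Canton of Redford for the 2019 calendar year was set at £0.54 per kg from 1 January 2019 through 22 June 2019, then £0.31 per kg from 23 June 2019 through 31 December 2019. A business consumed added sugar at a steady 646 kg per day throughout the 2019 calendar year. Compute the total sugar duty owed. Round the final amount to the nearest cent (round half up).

£98,799.24

1 January – 22 June 2019: 173 days × 646 kg/day = 111,758 kg at £0.54/kg → £60,349.32
23 June – 31 December 2019: 192 days × 646 kg/day = 124,032 kg at £0.31/kg → £38,449.92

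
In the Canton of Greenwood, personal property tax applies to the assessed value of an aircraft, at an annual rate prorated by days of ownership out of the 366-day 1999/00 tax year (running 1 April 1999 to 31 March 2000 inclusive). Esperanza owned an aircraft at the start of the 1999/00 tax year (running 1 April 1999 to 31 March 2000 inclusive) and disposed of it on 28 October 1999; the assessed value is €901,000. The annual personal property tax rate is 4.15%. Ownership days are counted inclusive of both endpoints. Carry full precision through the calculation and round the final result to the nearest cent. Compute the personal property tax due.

€21,556.30

Days held (1 April – 28 October 1999): 211 out of 366
Tax = €901,000 × 4.15% × 211/366 = €21,556.3019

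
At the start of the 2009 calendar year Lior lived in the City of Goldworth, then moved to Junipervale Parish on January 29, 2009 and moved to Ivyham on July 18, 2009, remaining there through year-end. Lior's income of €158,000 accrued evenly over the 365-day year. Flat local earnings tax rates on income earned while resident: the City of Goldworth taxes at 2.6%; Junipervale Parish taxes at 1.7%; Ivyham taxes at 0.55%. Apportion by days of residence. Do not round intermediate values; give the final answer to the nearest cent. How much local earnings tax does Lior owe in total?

€1,963.75

The City of Goldworth, January 1 – January 28, 2009: 28 days → €158,000 × 2.6% × 28/365 = €315.1342
Junipervale Parish, January 29 – July 17, 2009: 170 days → €158,000 × 1.7% × 170/365 = €1,251.0137
Ivyham, July 18 – December 31, 2009: 167 days → €158,000 × 0.55% × 167/365 = €397.5973
Total = €1,963.7452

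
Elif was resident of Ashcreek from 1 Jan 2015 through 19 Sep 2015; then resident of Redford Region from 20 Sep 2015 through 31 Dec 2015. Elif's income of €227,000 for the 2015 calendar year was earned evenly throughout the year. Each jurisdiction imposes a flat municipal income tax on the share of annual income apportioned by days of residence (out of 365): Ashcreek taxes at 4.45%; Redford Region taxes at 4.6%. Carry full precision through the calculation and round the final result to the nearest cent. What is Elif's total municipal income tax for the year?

Ashcreek, 1 Jan – 19 Sep 2015: 262 days → €227,000 × 4.45% × 262/365 = €7,250.9397
Redford Region, 20 Sep – 31 Dec 2015: 103 days → €227,000 × 4.6% × 103/365 = €2,946.6466
Total = €10,197.5863

€10,197.59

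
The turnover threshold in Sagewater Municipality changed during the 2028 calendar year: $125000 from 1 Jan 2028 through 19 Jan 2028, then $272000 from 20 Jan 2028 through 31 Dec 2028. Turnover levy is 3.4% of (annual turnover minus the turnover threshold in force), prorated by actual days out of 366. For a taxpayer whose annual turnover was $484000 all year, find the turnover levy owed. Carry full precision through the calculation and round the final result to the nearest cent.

$7467.46

1 Jan – 19 Jan 2028: 19 days, exemption $125000 → ($484000 − $125000) × 3.4% × 19/366 = $633.6448
20 Jan – 31 Dec 2028: 347 days, exemption $272000 → ($484000 − $272000) × 3.4% × 347/366 = $6833.8142
Total = $7467.4590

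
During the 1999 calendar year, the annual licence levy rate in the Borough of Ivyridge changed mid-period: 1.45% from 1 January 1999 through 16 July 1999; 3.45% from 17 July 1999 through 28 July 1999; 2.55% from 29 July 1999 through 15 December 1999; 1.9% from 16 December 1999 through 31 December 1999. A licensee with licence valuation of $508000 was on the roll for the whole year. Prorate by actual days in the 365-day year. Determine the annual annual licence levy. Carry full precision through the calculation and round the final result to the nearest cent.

$9943.58

1 January – 16 July 1999: 197 days at 1.45% → $508000 × 1.45% × 197/365 = $3975.6219
17 July – 28 July 1999: 12 days at 3.45% → $508000 × 3.45% × 12/365 = $576.1973
29 July – 15 December 1999: 140 days at 2.55% → $508000 × 2.55% × 140/365 = $4968.6575
16 December – 31 December 1999: 16 days at 1.9% → $508000 × 1.9% × 16/365 = $423.1014
Total = $9943.5781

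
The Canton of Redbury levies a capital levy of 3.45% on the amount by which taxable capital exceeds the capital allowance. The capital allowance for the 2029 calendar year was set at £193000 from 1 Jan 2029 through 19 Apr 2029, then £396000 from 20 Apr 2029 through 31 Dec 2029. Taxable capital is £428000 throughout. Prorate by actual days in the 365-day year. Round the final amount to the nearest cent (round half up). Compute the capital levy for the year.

£3195.46

1 Jan – 19 Apr 2029: 109 days, exemption £193000 → (£428000 − £193000) × 3.45% × 109/365 = £2421.1438
20 Apr – 31 Dec 2029: 256 days, exemption £396000 → (£428000 − £396000) × 3.45% × 256/365 = £774.3123
Total = £3195.4562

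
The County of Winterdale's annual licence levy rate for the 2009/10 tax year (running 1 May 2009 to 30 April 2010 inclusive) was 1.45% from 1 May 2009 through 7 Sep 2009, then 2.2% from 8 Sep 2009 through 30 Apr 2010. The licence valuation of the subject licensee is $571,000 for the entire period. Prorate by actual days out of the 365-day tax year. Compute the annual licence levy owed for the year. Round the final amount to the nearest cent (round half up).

1 May – 7 Sep 2009: 130 days at 1.45% → $571,000 × 1.45% × 130/365 = $2,948.8630
8 Sep 2009 – 30 Apr 2010: 235 days at 2.2% → $571,000 × 2.2% × 235/365 = $8,087.8630
Total = $11,036.7260

$11,036.73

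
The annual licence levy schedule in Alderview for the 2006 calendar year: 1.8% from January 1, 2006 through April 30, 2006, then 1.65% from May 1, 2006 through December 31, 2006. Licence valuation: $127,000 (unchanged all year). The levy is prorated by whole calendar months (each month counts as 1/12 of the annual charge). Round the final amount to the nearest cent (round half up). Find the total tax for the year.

January 1 – April 30, 2006: 4 months at 1.8% → $127,000 × 1.8% × 4/12 = $762.0000
May 1 – December 31, 2006: 8 months at 1.65% → $127,000 × 1.65% × 8/12 = $1,397.0000
Total = $2,159.0000

$2,159.00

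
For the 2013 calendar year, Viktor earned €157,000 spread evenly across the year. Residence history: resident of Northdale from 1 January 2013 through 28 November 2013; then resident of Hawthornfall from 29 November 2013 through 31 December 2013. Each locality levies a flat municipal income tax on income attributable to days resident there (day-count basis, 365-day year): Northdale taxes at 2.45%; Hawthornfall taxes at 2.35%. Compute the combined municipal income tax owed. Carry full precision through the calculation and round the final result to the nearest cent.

€3,832.31

Northdale, 1 January – 28 November 2013: 332 days → €157,000 × 2.45% × 332/365 = €3,498.7342
Hawthornfall, 29 November – 31 December 2013: 33 days → €157,000 × 2.35% × 33/365 = €333.5712
Total = €3,832.3055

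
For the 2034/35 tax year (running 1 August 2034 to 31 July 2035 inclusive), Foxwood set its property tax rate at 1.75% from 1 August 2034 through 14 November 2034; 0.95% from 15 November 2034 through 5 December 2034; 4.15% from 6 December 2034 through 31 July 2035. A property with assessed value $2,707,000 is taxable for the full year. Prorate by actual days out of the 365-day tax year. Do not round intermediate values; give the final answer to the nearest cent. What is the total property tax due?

$88,489.23

1 August – 14 November 2034: 106 days at 1.75% → $2,707,000 × 1.75% × 106/365 = $13,757.4932
15 November – 5 December 2034: 21 days at 0.95% → $2,707,000 × 0.95% × 21/365 = $1,479.5795
6 December 2034 – 31 July 2035: 238 days at 4.15% → $2,707,000 × 4.15% × 238/365 = $73,252.1616
Total = $88,489.2342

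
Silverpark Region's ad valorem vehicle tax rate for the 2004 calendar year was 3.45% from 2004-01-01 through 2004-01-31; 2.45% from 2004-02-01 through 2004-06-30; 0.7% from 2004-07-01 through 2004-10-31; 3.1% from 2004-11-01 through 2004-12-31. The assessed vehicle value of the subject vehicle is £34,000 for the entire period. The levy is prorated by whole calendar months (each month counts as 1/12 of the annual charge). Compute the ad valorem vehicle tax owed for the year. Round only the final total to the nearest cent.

2004-01-01 to 2004-01-31: 1 month at 3.45% → £34,000 × 3.45% × 1/12 = £97.7500
2004-02-01 to 2004-06-30: 5 months at 2.45% → £34,000 × 2.45% × 5/12 = £347.0833
2004-07-01 to 2004-10-31: 4 months at 0.7% → £34,000 × 0.7% × 4/12 = £79.3333
2004-11-01 to 2004-12-31: 2 months at 3.1% → £34,000 × 3.1% × 2/12 = £175.6667
Total = £699.8333

£699.83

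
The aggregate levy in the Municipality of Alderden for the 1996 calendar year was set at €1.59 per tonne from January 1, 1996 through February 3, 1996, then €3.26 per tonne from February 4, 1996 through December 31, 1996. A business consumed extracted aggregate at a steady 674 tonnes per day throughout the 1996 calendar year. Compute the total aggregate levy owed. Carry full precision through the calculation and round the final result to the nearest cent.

January 1 – February 3, 1996: 34 days × 674 tonnes/day = 22,916 tonnes at €1.59/tonne → €36,436.44
February 4 – December 31, 1996: 332 days × 674 tonnes/day = 223,768 tonnes at €3.26/tonne → €729,483.68

€765,920.12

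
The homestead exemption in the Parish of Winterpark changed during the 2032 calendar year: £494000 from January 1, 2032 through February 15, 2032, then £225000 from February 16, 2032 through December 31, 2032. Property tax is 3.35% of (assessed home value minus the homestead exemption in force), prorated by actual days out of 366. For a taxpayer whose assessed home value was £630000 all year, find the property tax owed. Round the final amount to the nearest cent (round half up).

£12434.91

January 1 – February 15, 2032: 46 days, exemption £494000 → (£630000 − £494000) × 3.35% × 46/366 = £572.6120
February 16 – December 31, 2032: 320 days, exemption £225000 → (£630000 − £225000) × 3.35% × 320/366 = £11862.2951
Total = £12434.9071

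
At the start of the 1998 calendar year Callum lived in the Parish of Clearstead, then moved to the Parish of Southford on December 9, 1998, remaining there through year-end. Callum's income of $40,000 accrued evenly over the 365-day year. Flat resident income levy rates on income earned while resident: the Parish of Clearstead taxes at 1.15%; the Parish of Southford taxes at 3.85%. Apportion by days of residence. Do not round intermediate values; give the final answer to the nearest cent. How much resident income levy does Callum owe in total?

The Parish of Clearstead, January 1 – December 8, 1998: 342 days → $40,000 × 1.15% × 342/365 = $431.0137
The Parish of Southford, December 9 – December 31, 1998: 23 days → $40,000 × 3.85% × 23/365 = $97.0411
Total = $528.0548

$528.05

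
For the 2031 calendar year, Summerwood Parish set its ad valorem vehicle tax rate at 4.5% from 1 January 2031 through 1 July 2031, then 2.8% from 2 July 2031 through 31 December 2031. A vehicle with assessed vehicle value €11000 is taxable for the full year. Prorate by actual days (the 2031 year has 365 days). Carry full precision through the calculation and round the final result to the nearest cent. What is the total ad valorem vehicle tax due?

1 January – 1 July 2031: 182 days at 4.5% → €11000 × 4.5% × 182/365 = €246.8219
2 July – 31 December 2031: 183 days at 2.8% → €11000 × 2.8% × 183/365 = €154.4219
Total = €401.2438

€401.24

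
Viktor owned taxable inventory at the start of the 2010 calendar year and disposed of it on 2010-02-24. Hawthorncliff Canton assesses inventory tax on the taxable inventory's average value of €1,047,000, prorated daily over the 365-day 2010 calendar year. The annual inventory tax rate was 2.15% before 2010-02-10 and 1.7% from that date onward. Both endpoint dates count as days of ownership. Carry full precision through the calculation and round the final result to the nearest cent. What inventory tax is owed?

€3,198.37

2010-01-01 to 2010-02-09: 40 days at 2.15% → €1,047,000 × 2.15% × 40/365 = €2,466.9041
2010-02-10 to 2010-02-24: 15 days at 1.7% → €1,047,000 × 1.7% × 15/365 = €731.4658
Total = €3,198.3699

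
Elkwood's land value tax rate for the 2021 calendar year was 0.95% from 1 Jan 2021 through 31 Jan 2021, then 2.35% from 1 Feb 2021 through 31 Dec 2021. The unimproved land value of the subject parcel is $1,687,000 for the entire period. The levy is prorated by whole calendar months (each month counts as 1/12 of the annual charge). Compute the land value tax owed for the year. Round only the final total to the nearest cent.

$37,676.33

1 Jan – 31 Jan 2021: 1 month at 0.95% → $1,687,000 × 0.95% × 1/12 = $1,335.5417
1 Feb – 31 Dec 2021: 11 months at 2.35% → $1,687,000 × 2.35% × 11/12 = $36,340.7917
Total = $37,676.3333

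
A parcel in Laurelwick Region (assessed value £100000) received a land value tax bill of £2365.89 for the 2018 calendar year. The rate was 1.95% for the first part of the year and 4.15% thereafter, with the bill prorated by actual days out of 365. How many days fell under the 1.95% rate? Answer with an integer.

296 days

Let d = days at the first rate; then 365 − d days at the second rate.
£100000 × [1.95%·d + 4.15%·(365−d)] / 365 = £2365.89
Solving gives d = 296, so the new rate took effect on 24 October 2018.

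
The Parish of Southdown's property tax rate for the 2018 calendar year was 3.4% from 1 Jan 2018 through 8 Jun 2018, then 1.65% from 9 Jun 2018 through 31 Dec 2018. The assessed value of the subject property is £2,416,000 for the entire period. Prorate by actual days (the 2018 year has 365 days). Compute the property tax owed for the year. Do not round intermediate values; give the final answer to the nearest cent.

£58,281.86

1 Jan – 8 Jun 2018: 159 days at 3.4% → £2,416,000 × 3.4% × 159/365 = £35,783.2767
9 Jun – 31 Dec 2018: 206 days at 1.65% → £2,416,000 × 1.65% × 206/365 = £22,498.5863
Total = £58,281.8630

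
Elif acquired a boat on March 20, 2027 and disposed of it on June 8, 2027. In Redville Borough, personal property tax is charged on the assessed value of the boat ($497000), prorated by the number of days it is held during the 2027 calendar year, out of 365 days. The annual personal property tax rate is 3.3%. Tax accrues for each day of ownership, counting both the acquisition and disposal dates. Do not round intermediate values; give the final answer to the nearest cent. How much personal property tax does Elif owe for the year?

$3639.67

Days held (March 20 – June 8, 2027): 81 out of 365
Tax = $497000 × 3.3% × 81/365 = $3639.6740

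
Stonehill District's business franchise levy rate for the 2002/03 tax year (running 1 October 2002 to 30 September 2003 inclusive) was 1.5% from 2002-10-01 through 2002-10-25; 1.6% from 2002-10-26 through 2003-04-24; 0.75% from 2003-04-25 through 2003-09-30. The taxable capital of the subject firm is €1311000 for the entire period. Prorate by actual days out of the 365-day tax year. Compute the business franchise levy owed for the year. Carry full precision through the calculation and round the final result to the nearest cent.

€16031.91

2002-10-01 to 2002-10-25: 25 days at 1.5% → €1311000 × 1.5% × 25/365 = €1346.9178
2002-10-26 to 2003-04-24: 181 days at 1.6% → €1311000 × 1.6% × 181/365 = €10401.7973
2003-04-25 to 2003-09-30: 159 days at 0.75% → €1311000 × 0.75% × 159/365 = €4283.1986
Total = €16031.9137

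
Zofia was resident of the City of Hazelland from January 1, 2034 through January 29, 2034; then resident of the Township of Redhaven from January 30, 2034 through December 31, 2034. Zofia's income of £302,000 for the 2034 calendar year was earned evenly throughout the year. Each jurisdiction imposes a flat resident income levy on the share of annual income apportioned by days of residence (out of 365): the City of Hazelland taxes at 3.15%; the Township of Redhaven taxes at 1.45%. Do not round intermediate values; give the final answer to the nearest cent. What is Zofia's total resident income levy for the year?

The City of Hazelland, January 1 – January 29, 2034: 29 days → £302,000 × 3.15% × 29/365 = £755.8274
The Township of Redhaven, January 30 – December 31, 2034: 336 days → £302,000 × 1.45% × 336/365 = £4,031.0795
Total = £4,786.9068

£4,786.91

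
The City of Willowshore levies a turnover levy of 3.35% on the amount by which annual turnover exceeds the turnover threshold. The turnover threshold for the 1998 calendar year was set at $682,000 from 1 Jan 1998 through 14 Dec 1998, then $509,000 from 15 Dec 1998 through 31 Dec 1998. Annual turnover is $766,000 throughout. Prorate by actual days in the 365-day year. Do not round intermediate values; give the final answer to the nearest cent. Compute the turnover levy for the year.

1 Jan – 14 Dec 1998: 348 days, exemption $682,000 → ($766,000 − $682,000) × 3.35% × 348/365 = $2,682.9370
15 Dec – 31 Dec 1998: 17 days, exemption $509,000 → ($766,000 − $509,000) × 3.35% × 17/365 = $400.9904
Total = $3,083.9274

$3,083.93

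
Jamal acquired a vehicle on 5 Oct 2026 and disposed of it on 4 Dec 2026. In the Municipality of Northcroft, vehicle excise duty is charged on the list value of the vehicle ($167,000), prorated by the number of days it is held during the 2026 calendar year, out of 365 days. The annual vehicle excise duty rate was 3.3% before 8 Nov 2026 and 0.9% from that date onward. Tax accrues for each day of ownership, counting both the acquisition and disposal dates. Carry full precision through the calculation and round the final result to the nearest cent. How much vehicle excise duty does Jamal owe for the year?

5 Oct – 7 Nov 2026: 34 days at 3.3% → $167,000 × 3.3% × 34/365 = $513.3534
8 Nov – 4 Dec 2026: 27 days at 0.9% → $167,000 × 0.9% × 27/365 = $111.1808
Total = $624.5342

$624.53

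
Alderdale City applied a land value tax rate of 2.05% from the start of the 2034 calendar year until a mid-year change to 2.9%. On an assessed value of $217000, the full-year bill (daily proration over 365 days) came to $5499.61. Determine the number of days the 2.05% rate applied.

157 days

Let d = days at the first rate; then 365 − d days at the second rate.
$217000 × [2.05%·d + 2.9%·(365−d)] / 365 = $5499.61
Solving gives d = 157, so the new rate took effect on 7 Jun 2034.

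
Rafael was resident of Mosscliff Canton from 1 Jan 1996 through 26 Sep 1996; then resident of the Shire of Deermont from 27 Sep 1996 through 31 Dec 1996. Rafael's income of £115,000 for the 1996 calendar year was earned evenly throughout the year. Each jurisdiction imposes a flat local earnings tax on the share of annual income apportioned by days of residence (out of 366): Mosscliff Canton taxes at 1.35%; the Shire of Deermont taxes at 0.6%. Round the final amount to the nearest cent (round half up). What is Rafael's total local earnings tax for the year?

£1,326.27

Mosscliff Canton, 1 Jan – 26 Sep 1996: 270 days → £115,000 × 1.35% × 270/366 = £1,145.2869
The Shire of Deermont, 27 Sep – 31 Dec 1996: 96 days → £115,000 × 0.6% × 96/366 = £180.9836
Total = £1,326.2705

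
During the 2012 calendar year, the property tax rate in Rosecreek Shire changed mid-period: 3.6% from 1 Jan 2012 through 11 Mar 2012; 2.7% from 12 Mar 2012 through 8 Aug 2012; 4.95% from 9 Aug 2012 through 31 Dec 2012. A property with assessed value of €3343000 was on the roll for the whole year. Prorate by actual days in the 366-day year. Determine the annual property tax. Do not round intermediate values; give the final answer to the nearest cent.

€125896.83

1 Jan – 11 Mar 2012: 71 days at 3.6% → €3343000 × 3.6% × 71/366 = €23346.1967
12 Mar – 8 Aug 2012: 150 days at 2.7% → €3343000 × 2.7% × 150/366 = €36992.2131
9 Aug – 31 Dec 2012: 145 days at 4.95% → €3343000 × 4.95% × 145/366 = €65558.4221
Total = €125896.8320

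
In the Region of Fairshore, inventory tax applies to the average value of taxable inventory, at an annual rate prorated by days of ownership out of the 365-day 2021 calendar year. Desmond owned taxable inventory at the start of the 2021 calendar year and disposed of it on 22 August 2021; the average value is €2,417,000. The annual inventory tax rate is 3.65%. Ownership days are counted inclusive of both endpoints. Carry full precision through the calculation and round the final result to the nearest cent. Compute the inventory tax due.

Days held (1 January – 22 August 2021): 234 out of 365
Tax = €2,417,000 × 3.65% × 234/365 = €56,557.8000

€56,557.80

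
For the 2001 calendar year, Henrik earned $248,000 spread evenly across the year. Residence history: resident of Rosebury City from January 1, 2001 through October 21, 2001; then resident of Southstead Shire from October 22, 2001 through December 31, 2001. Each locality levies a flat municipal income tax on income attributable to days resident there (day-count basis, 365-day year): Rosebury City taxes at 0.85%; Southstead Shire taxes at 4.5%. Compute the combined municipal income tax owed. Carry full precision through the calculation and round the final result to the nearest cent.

$3,868.80

Rosebury City, January 1 – October 21, 2001: 294 days → $248,000 × 0.85% × 294/365 = $1,697.9507
Southstead Shire, October 22 – December 31, 2001: 71 days → $248,000 × 4.5% × 71/365 = $2,170.8493
Total = $3,868.8000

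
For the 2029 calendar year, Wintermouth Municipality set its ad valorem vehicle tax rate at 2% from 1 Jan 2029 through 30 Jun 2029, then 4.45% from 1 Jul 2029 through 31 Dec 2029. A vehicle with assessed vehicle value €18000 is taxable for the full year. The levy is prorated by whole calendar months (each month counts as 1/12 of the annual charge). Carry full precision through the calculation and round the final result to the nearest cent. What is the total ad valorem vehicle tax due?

1 Jan – 30 Jun 2029: 6 months at 2% → €18000 × 2% × 6/12 = €180.0000
1 Jul – 31 Dec 2029: 6 months at 4.45% → €18000 × 4.45% × 6/12 = €400.5000
Total = €580.5000

€580.50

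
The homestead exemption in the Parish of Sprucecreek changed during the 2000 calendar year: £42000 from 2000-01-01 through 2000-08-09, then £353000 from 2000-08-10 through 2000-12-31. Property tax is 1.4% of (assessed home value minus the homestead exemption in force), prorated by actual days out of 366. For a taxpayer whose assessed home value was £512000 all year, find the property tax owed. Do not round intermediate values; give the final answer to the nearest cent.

£4866.95

2000-01-01 to 2000-08-09: 222 days, exemption £42000 → (£512000 − £42000) × 1.4% × 222/366 = £3991.1475
2000-08-10 to 2000-12-31: 144 days, exemption £353000 → (£512000 − £353000) × 1.4% × 144/366 = £875.8033
Total = £4866.9508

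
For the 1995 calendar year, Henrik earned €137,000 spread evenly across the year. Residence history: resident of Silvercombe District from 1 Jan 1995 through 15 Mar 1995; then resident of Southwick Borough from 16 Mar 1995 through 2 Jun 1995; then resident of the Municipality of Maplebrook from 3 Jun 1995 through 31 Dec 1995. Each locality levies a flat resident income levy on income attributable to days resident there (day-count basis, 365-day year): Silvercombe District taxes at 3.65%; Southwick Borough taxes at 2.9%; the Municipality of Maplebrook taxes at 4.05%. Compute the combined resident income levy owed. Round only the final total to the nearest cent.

€5,096.40

Silvercombe District, 1 Jan – 15 Mar 1995: 74 days → €137,000 × 3.65% × 74/365 = €1,013.8000
Southwick Borough, 16 Mar – 2 Jun 1995: 79 days → €137,000 × 2.9% × 79/365 = €859.9096
The Municipality of Maplebrook, 3 Jun – 31 Dec 1995: 212 days → €137,000 × 4.05% × 212/365 = €3,222.6904
Total = €5,096.4000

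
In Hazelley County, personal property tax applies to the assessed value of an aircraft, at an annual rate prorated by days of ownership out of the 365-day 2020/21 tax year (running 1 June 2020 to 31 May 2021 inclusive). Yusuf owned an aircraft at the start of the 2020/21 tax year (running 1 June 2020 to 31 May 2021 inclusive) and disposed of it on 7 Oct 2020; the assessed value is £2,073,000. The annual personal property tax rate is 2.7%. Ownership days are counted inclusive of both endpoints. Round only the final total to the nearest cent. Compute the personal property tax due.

Days held (1 Jun – 7 Oct 2020): 129 out of 365
Tax = £2,073,000 × 2.7% × 129/365 = £19,781.5315

£19,781.53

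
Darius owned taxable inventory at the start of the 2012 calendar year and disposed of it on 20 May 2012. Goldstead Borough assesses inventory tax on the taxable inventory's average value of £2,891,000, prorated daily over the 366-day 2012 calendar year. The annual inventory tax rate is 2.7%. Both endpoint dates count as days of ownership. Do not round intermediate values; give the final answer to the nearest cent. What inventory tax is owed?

£30,071.14

Days held (1 Jan – 20 May 2012): 141 out of 366
Tax = £2,891,000 × 2.7% × 141/366 = £30,071.1393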